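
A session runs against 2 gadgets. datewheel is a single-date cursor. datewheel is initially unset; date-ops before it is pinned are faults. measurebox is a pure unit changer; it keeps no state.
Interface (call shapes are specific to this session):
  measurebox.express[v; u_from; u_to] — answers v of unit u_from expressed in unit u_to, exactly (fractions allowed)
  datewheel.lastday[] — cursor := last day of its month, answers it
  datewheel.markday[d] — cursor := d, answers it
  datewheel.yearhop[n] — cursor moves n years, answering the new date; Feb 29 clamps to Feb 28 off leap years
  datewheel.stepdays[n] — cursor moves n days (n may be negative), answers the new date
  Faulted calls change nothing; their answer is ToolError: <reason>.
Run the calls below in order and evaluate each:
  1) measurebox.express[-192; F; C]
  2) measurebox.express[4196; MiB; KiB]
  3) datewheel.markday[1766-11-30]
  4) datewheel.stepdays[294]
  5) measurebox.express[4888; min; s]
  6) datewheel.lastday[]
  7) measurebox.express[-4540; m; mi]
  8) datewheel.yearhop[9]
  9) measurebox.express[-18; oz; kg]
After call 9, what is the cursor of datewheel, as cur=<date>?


I invoke measurebox.express using -192, F, C, yielding -1120/9.
Invoking measurebox.express using 4196, MiB, KiB, which returns 4296704.
Invoking datewheel.markday using 1766-11-30, and observe 1766-11-30.
I invoke datewheel.stepdays using 294, yielding 1767-09-20.
Now I run measurebox.express using 4888, min, s, yielding 293280.
Now I run datewheel.lastday(), → 1767-09-30.
Next I call measurebox.express using -4540, m, mi, and get -141875/50292.
Using datewheel.yearhop using 9: 1776-09-30.
Now I run measurebox.express using -18, oz, kg, yielding -408233133/800000000.

Answer: cur=1776-09-30


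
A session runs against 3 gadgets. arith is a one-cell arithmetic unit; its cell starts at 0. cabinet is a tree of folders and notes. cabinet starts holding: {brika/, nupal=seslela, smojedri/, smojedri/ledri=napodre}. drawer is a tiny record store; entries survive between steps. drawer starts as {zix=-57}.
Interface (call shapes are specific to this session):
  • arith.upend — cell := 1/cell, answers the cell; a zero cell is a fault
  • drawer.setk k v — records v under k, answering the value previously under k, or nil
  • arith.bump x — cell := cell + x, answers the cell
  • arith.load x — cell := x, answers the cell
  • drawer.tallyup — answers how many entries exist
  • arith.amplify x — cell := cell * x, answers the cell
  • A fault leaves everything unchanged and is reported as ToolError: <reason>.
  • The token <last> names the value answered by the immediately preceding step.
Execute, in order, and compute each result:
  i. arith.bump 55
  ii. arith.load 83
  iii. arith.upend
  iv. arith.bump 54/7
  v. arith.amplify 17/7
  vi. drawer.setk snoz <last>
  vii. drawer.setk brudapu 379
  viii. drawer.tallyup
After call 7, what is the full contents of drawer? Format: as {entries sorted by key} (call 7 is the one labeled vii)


Answer: {brudapu=379, snoz=76313/4067, zix=-57}

Derivation:
> arith.bump x→55
  55
> arith.load x→83
  83
> arith.upend
  1/83
> arith.bump x→54/7
  4489/581
> arith.amplify x→17/7
  76313/4067
> drawer.setk k→snoz v→<last>
  nil
> drawer.setk k→brudapu v→379
  nil
> drawer.tallyup
  3


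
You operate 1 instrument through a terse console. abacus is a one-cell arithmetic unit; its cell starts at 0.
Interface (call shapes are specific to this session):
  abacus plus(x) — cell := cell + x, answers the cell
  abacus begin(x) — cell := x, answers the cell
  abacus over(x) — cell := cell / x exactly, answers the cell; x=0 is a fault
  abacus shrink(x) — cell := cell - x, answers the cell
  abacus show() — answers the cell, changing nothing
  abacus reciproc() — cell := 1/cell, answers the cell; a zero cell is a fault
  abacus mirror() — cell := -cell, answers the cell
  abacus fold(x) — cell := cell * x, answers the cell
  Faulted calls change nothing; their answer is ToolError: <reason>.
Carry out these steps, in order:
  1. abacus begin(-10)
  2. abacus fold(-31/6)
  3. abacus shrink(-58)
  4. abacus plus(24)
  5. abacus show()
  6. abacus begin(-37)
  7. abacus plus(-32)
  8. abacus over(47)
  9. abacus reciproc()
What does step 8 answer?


> abacus begin x='-10'
= -10
> abacus fold x='-31/6'
= 155/3
> abacus shrink x='-58'
= 329/3
> abacus plus x='24'
= 401/3
> abacus show
= 401/3
> abacus begin x='-37'
= -37
> abacus plus x='-32'
= -69
> abacus over x='47'
= -69/47
> abacus reciproc
= -47/69

Answer: -69/47


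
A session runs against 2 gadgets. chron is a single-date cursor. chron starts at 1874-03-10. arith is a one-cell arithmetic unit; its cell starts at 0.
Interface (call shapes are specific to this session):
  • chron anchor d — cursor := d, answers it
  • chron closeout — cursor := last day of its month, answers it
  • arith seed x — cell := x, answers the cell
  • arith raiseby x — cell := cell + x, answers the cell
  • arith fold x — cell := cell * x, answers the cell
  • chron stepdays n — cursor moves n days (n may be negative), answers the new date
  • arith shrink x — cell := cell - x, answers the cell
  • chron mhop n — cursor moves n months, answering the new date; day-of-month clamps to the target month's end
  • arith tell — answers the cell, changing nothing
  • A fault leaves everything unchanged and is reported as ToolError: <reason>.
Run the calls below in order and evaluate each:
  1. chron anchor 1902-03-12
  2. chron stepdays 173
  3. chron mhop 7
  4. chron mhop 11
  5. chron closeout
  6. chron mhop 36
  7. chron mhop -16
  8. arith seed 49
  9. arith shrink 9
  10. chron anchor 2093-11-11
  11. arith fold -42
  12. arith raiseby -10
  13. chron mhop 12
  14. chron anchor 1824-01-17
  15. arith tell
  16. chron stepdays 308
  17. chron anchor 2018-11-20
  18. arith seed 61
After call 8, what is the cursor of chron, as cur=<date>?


Answer: cur=1905-11-30

Derivation:
==> chron anchor(d=1902-03-12)
<== 1902-03-12
==> chron stepdays(n=173)
<== 1902-09-01
==> chron mhop(n=7)
<== 1903-04-01
==> chron mhop(n=11)
<== 1904-03-01
==> chron closeout()
<== 1904-03-31
==> chron mhop(n=36)
<== 1907-03-31
==> chron mhop(n=-16)
<== 1905-11-30
==> arith seed(x=49)
<== 49
==> arith shrink(x=9)
<== 40
==> chron anchor(d=2093-11-11)
<== 2093-11-11
==> arith fold(x=-42)
<== -1680
==> arith raiseby(x=-10)
<== -1690
==> chron mhop(n=12)
<== 2094-11-11
==> chron anchor(d=1824-01-17)
<== 1824-01-17
==> arith tell()
<== -1690
==> chron stepdays(n=308)
<== 1824-11-20
==> chron anchor(d=2018-11-20)
<== 2018-11-20
==> arith seed(x=61)
<== 61


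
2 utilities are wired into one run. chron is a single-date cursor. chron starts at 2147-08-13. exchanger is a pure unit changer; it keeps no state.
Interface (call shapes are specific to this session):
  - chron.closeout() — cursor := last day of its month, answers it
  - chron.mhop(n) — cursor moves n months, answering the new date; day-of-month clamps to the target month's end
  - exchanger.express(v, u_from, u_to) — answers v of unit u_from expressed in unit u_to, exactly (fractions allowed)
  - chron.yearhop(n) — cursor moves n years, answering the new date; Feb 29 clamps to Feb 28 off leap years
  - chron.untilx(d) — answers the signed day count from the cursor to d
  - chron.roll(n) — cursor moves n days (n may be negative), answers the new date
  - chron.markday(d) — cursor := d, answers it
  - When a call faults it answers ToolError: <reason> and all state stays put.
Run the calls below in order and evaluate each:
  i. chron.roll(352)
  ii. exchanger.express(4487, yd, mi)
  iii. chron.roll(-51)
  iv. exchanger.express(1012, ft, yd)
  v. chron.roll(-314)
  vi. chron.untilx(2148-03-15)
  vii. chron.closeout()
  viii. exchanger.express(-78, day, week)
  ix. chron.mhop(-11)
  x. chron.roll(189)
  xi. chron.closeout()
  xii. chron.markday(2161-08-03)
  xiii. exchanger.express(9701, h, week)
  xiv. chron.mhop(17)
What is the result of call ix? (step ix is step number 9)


Answer: 2146-08-31

Derivation:
-> chron.roll(n='352')
<- 2148-07-30
-> exchanger.express(v='4487', u_from='yd', u_to='mi')
<- 4487/1760
-> chron.roll(n='-51')
<- 2148-06-09
-> exchanger.express(v='1012', u_from='ft', u_to='yd')
<- 1012/3
-> chron.roll(n='-314')
<- 2147-07-31
-> chron.untilx(d='2148-03-15')
<- 228
-> chron.closeout()
<- 2147-07-31
-> exchanger.express(v='-78', u_from='day', u_to='week')
<- -78/7
-> chron.mhop(n='-11')
<- 2146-08-31
-> chron.roll(n='189')
<- 2147-03-08
-> chron.closeout()
<- 2147-03-31
-> chron.markday(d='2161-08-03')
<- 2161-08-03
-> exchanger.express(v='9701', u_from='h', u_to='week')
<- 9701/168
-> chron.mhop(n='17')
<- 2163-01-03


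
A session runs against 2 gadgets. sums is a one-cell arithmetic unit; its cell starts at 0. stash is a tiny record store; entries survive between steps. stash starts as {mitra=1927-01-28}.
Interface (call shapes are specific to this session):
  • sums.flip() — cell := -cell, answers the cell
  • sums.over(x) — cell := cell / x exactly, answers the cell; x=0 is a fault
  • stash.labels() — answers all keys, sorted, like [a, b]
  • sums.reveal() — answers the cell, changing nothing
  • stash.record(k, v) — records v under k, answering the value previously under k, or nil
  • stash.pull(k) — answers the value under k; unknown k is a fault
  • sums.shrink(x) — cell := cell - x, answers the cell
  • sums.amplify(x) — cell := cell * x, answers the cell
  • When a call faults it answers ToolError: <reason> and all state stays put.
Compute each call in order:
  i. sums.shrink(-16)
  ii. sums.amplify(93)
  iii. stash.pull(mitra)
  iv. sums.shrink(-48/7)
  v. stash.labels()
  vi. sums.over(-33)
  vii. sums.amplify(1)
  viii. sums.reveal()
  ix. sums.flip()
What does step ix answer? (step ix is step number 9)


CALL shrink[x='-16']
RET  16
CALL amplify[x='93']
RET  1488
CALL pull[k='mitra']
RET  1927-01-28
CALL shrink[x='-48/7']
RET  10464/7
CALL labels[]
RET  [mitra]
CALL over[x='-33']
RET  -3488/77
CALL amplify[x='1']
RET  -3488/77
CALL reveal[]
RET  -3488/77
CALL flip[]
RET  3488/77

Answer: 3488/77


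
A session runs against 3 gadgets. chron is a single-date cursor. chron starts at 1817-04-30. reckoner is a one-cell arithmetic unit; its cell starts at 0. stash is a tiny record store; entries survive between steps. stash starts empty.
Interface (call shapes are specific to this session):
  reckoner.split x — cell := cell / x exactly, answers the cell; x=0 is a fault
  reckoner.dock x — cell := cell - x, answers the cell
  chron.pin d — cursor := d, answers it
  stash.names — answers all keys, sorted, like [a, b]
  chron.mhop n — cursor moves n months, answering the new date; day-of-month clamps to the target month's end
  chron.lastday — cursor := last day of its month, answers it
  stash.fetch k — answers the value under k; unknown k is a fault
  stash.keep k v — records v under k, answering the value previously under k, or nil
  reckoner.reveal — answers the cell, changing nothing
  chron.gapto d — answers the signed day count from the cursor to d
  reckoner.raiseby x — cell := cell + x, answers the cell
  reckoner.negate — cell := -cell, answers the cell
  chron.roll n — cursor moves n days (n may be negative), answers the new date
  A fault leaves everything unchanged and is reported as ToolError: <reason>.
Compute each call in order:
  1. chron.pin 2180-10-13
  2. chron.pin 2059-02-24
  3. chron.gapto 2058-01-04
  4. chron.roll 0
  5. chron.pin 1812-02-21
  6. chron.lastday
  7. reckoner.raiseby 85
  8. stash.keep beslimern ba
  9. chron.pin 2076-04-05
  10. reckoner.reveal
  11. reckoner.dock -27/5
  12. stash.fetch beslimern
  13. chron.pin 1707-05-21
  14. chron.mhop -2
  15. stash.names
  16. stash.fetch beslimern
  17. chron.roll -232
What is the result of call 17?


Answer: 1706-08-01

Derivation:
→ chron.pin(d: 2180-10-13)
← 2180-10-13
→ chron.pin(d: 2059-02-24)
← 2059-02-24
→ chron.gapto(d: 2058-01-04)
← -416
→ chron.roll(n: 0)
← 2059-02-24
→ chron.pin(d: 1812-02-21)
← 1812-02-21
→ chron.lastday()
← 1812-02-29
→ reckoner.raiseby(x: 85)
← 85
→ stash.keep(k: beslimern, v: ba)
← nil
→ chron.pin(d: 2076-04-05)
← 2076-04-05
→ reckoner.reveal()
← 85
→ reckoner.dock(x: -27/5)
← 452/5
→ stash.fetch(k: beslimern)
← ba
→ chron.pin(d: 1707-05-21)
← 1707-05-21
→ chron.mhop(n: -2)
← 1707-03-21
→ stash.names()
← [beslimern]
→ stash.fetch(k: beslimern)
← ba
→ chron.roll(n: -232)
← 1706-08-01


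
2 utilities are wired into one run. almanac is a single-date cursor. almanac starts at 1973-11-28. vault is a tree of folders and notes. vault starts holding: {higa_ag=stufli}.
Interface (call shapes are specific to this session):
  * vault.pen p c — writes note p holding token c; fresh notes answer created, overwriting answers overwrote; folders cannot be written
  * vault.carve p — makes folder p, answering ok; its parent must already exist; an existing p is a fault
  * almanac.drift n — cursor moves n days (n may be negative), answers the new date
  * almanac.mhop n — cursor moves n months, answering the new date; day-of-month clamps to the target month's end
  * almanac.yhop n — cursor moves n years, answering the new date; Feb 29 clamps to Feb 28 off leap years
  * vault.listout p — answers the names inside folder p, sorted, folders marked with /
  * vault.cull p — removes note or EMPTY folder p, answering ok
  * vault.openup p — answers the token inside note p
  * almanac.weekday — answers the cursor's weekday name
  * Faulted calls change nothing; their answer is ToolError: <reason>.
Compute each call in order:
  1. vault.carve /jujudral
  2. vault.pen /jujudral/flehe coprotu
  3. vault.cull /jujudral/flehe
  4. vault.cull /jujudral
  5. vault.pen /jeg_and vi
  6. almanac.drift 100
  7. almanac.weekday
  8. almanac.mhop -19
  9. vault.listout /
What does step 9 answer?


[in] carve p→/jujudral
= ok
[in] pen p→/jujudral/flehe c→coprotu
= created
[in] cull p→/jujudral/flehe
= ok
[in] cull p→/jujudral
= ok
[in] pen p→/jeg_and c→vi
= created
[in] drift n→100
= 1974-03-08
[in] weekday
= Friday
[in] mhop n→-19
= 1972-08-08
[in] listout p→/
= [higa_ag, jeg_and]

Answer: [higa_ag, jeg_and]


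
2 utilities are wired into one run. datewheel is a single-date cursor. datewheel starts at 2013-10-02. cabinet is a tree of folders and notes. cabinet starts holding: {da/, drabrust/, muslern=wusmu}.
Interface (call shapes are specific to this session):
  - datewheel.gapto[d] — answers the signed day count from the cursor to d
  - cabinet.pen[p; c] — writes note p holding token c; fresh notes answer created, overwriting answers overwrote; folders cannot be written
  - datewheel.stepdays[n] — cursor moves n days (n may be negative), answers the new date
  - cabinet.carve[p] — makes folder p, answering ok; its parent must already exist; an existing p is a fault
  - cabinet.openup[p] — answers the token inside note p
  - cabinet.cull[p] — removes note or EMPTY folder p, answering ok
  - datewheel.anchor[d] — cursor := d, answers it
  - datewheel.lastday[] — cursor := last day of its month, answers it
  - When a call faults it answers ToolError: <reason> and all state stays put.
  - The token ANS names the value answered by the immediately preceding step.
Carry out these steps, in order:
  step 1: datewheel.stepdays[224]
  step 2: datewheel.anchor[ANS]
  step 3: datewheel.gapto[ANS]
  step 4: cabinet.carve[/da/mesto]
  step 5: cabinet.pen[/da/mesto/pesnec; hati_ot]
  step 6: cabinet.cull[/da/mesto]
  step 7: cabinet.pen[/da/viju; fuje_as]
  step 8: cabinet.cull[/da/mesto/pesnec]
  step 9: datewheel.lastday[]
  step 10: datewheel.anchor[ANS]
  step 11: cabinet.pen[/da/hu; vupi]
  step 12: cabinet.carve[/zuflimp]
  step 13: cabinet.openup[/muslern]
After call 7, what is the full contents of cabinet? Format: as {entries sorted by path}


==> datewheel.stepdays(n=224)
<== 2014-05-14
==> datewheel.anchor(d=ANS)
<== 2014-05-14
==> datewheel.gapto(d=ANS)
<== 0
==> cabinet.carve(p=/da/mesto)
<== ok
==> cabinet.pen(p=/da/mesto/pesnec, c=hati_ot)
<== created
==> cabinet.cull(p=/da/mesto)
<== ToolError: not empty
==> cabinet.pen(p=/da/viju, c=fuje_as)
<== created
==> cabinet.cull(p=/da/mesto/pesnec)
<== ok
==> datewheel.lastday()
<== 2014-05-31
==> datewheel.anchor(d=ANS)
<== 2014-05-31
==> cabinet.pen(p=/da/hu, c=vupi)
<== created
==> cabinet.carve(p=/zuflimp)
<== ok
==> cabinet.openup(p=/muslern)
<== wusmu

Answer: {da/, da/mesto/, da/mesto/pesnec=hati_ot, da/viju=fuje_as, drabrust/, muslern=wusmu}


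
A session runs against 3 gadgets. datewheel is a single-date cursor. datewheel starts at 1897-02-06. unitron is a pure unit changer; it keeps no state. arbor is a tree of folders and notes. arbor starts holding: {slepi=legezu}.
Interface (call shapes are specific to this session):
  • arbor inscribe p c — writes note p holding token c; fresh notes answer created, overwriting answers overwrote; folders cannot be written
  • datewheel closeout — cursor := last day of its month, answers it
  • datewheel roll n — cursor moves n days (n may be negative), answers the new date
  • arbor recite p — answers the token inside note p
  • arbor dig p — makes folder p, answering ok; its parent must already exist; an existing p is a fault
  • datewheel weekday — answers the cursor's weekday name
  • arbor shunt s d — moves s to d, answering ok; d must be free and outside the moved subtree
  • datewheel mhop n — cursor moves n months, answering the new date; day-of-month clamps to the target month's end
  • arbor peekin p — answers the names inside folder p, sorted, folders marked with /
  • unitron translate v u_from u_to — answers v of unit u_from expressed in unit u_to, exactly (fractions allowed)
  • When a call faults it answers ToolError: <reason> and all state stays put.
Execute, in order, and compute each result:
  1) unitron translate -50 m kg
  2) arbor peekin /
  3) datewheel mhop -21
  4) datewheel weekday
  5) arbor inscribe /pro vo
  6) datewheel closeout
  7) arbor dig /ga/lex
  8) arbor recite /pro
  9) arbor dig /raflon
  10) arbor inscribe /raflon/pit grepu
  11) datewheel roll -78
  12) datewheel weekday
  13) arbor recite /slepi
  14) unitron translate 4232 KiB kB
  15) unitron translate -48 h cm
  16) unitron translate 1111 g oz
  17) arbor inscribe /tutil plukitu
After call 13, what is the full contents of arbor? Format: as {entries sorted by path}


Answer: {pro=vo, raflon/, raflon/pit=grepu, slepi=legezu}

Derivation:
>> unitron translate(-50, m, kg)
<< ToolError: incompatible units
>> arbor peekin(/)
<< [slepi]
>> datewheel mhop(-21)
<< 1895-05-06
>> datewheel weekday()
<< Monday
>> arbor inscribe(/pro, vo)
<< created
>> datewheel closeout()
<< 1895-05-31
>> arbor dig(/ga/lex)
<< ToolError: no parent
>> arbor recite(/pro)
<< vo
>> arbor dig(/raflon)
<< ok
>> arbor inscribe(/raflon/pit, grepu)
<< created
>> datewheel roll(-78)
<< 1895-03-14
>> datewheel weekday()
<< Thursday
>> arbor recite(/slepi)
<< legezu
>> unitron translate(4232, KiB, kB)
<< 541696/125
>> unitron translate(-48, h, cm)
<< ToolError: incompatible units
>> unitron translate(1111, g, oz)
<< 161600000/4123567
>> arbor inscribe(/tutil, plukitu)
<< created


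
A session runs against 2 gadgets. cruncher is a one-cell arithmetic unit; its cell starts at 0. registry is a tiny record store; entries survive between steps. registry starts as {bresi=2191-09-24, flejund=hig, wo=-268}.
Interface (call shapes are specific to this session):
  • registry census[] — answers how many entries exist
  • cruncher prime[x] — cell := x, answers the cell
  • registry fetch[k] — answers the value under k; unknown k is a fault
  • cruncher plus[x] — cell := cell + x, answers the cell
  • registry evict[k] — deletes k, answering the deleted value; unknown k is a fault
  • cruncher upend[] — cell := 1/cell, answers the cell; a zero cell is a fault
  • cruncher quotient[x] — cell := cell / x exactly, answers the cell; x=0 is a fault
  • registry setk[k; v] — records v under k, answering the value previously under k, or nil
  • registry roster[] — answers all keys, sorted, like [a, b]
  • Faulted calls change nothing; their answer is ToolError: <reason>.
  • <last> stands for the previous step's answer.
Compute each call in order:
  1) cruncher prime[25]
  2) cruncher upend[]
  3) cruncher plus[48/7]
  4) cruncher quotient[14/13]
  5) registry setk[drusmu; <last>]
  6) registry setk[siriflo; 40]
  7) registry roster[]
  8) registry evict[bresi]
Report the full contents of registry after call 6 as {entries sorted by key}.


Step: cruncher prime[25]
Result: 25
Step: cruncher upend[]
Result: 1/25
Step: cruncher plus[48/7]
Result: 1207/175
Step: cruncher quotient[14/13]
Result: 15691/2450
Step: registry setk[drusmu; <last>]
Result: nil
Step: registry setk[siriflo; 40]
Result: nil
Step: registry roster[]
Result: [bresi, drusmu, flejund, siriflo, wo]
Step: registry evict[bresi]
Result: 2191-09-24

Answer: {bresi=2191-09-24, drusmu=15691/2450, flejund=hig, siriflo=40, wo=-268}


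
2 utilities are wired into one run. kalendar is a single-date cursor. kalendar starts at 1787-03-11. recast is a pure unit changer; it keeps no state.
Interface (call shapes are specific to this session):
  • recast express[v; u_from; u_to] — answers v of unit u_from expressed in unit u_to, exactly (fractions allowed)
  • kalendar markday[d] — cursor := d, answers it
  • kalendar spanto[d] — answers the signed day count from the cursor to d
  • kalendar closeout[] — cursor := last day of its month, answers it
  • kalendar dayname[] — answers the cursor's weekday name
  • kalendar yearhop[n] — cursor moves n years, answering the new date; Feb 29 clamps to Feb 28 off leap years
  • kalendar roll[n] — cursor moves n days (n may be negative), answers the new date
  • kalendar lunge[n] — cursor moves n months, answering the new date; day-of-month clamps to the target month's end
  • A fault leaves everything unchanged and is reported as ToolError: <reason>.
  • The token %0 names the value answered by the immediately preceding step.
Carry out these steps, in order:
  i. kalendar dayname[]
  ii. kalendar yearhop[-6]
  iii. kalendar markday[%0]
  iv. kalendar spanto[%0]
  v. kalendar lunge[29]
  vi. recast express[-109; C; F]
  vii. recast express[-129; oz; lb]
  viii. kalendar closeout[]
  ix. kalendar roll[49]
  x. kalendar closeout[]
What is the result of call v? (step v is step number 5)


Answer: 1783-08-11

Derivation:
# kalendar dayname() ~> Sunday
# kalendar yearhop(n=-6) ~> 1781-03-11
# kalendar markday(d=%0) ~> 1781-03-11
# kalendar spanto(d=%0) ~> 0
# kalendar lunge(n=29) ~> 1783-08-11
# recast express(v=-109, u_from=C, u_to=F) ~> -821/5
# recast express(v=-129, u_from=oz, u_to=lb) ~> -129/16
# kalendar closeout() ~> 1783-08-31
# kalendar roll(n=49) ~> 1783-10-19
# kalendar closeout() ~> 1783-10-31


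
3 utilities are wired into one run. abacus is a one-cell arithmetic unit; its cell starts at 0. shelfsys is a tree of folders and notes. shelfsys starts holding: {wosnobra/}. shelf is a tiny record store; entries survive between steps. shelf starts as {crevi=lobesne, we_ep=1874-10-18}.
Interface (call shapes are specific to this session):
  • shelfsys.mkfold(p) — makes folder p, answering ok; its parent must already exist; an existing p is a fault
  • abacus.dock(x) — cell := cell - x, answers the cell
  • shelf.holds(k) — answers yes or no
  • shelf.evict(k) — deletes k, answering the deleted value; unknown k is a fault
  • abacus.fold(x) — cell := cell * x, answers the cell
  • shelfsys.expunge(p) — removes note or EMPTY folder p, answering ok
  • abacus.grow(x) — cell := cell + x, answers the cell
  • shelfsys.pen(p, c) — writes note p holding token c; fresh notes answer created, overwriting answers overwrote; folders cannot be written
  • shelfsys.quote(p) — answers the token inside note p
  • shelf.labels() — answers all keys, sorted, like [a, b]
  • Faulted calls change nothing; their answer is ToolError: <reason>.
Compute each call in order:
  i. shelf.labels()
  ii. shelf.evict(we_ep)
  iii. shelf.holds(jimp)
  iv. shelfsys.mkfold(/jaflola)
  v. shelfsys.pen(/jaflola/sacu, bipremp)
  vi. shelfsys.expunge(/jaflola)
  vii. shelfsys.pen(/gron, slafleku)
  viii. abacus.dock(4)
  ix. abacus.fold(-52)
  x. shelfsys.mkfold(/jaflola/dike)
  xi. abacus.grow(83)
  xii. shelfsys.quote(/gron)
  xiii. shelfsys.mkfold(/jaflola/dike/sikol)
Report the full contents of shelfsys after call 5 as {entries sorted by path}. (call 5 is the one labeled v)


Answer: {jaflola/, jaflola/sacu=bipremp, wosnobra/}

Derivation:
[in] shelf.labels
  [crevi, we_ep]
[in] shelf.evict k='we_ep'
  1874-10-18
[in] shelf.holds k='jimp'
  no
[in] shelfsys.mkfold p='/jaflola'
  ok
[in] shelfsys.pen p='/jaflola/sacu' c='bipremp'
  created
[in] shelfsys.expunge p='/jaflola'
  ToolError: not empty
[in] shelfsys.pen p='/gron' c='slafleku'
  created
[in] abacus.dock x='4'
  -4
[in] abacus.fold x='-52'
  208
[in] shelfsys.mkfold p='/jaflola/dike'
  ok
[in] abacus.grow x='83'
  291
[in] shelfsys.quote p='/gron'
  slafleku
[in] shelfsys.mkfold p='/jaflola/dike/sikol'
  ok


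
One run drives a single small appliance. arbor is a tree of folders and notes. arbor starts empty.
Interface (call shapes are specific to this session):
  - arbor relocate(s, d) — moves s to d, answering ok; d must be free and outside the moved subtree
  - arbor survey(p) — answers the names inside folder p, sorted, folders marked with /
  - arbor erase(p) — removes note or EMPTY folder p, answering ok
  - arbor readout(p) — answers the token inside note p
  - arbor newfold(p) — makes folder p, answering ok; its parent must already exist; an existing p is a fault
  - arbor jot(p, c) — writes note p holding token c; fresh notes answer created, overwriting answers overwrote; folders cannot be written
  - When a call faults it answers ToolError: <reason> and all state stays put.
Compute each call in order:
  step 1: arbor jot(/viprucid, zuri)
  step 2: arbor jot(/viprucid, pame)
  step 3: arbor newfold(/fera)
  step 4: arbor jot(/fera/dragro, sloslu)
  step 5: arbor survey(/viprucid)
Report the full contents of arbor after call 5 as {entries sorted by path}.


→ arbor jot(/viprucid, zuri)
← created
→ arbor jot(/viprucid, pame)
← overwrote
→ arbor newfold(/fera)
← ok
→ arbor jot(/fera/dragro, sloslu)
← created
→ arbor survey(/viprucid)
← ToolError: not a directory

Answer: {fera/, fera/dragro=sloslu, viprucid=pame}


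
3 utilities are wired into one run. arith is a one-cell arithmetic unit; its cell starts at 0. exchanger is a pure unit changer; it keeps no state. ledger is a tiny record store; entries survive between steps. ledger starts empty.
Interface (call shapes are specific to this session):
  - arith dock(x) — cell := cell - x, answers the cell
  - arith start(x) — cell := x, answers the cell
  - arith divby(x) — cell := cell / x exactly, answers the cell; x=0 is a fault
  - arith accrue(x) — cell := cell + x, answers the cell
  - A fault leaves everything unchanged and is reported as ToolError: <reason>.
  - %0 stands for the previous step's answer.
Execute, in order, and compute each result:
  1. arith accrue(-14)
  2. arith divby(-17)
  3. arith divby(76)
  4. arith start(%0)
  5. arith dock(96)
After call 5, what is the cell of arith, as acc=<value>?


;; arith accrue(x=-14) -> -14
;; arith divby(x=-17) -> 14/17
;; arith divby(x=76) -> 7/646
;; arith start(x=%0) -> 7/646
;; arith dock(x=96) -> -62009/646

Answer: acc=-62009/646


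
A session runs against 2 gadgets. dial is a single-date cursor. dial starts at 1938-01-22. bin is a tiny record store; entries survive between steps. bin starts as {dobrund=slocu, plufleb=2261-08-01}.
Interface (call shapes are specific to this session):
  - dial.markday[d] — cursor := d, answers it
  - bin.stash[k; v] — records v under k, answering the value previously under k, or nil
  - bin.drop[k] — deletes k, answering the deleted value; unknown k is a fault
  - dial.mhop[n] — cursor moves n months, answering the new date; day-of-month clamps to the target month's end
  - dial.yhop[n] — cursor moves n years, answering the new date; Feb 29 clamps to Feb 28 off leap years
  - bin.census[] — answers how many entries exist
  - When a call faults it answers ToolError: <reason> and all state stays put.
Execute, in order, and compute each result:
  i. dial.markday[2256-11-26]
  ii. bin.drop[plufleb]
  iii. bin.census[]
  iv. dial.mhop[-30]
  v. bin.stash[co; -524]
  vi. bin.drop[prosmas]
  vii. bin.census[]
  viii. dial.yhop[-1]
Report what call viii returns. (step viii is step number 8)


Using dial.markday(d='2256-11-26'), and get 2256-11-26.
Then bin.drop(k='plufleb'), yielding 2261-08-01.
I use bin.census(), → 1.
Calling dial.mhop(n='-30'), giving 2254-05-26.
Calling bin.stash(k='co', v='-524'), yielding nil.
Now I run bin.drop(k='prosmas'), yielding ToolError: no such key prosmas.
I try bin.census(), — result: 2.
Calling dial.yhop(n='-1'), and see 2253-05-26.

Answer: 2253-05-26


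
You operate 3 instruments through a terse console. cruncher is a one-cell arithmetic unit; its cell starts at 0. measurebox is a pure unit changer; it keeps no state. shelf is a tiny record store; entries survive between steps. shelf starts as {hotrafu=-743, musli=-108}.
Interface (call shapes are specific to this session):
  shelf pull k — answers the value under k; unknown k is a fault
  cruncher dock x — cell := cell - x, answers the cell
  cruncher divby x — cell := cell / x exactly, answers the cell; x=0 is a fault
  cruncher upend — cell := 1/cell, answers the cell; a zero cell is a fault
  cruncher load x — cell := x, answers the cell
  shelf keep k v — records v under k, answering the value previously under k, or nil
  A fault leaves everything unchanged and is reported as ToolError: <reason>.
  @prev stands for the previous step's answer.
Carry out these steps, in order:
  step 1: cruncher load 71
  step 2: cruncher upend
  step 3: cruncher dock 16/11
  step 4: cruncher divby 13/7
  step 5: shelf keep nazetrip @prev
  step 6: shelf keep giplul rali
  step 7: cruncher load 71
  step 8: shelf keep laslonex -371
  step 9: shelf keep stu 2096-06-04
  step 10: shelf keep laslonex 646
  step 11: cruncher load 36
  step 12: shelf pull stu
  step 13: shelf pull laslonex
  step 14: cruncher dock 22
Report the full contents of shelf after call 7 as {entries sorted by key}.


> cruncher load 71
[out] 71
> cruncher upend
[out] 1/71
> cruncher dock 16/11
[out] -1125/781
> cruncher divby 13/7
[out] -7875/10153
> shelf keep nazetrip @prev
[out] nil
> shelf keep giplul rali
[out] nil
> cruncher load 71
[out] 71
> shelf keep laslonex -371
[out] nil
> shelf keep stu 2096-06-04
[out] nil
> shelf keep laslonex 646
[out] -371
> cruncher load 36
[out] 36
> shelf pull stu
[out] 2096-06-04
> shelf pull laslonex
[out] 646
> cruncher dock 22
[out] 14

Answer: {giplul=rali, hotrafu=-743, musli=-108, nazetrip=-7875/10153}


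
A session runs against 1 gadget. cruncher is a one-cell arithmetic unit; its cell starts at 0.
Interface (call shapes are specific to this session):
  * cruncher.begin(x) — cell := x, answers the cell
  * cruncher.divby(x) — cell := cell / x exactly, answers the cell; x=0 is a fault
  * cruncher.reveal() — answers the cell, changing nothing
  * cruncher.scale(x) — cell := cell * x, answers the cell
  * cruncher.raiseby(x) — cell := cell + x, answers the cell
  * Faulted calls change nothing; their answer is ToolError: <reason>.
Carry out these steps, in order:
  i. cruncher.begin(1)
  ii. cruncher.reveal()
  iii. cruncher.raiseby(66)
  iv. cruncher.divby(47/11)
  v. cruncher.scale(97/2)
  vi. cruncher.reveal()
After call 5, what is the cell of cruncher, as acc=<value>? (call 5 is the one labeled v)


Answer: acc=71489/94

Derivation:
→ begin(1)
← 1
→ reveal()
← 1
→ raiseby(66)
← 67
→ divby(47/11)
← 737/47
→ scale(97/2)
← 71489/94
→ reveal()
← 71489/94


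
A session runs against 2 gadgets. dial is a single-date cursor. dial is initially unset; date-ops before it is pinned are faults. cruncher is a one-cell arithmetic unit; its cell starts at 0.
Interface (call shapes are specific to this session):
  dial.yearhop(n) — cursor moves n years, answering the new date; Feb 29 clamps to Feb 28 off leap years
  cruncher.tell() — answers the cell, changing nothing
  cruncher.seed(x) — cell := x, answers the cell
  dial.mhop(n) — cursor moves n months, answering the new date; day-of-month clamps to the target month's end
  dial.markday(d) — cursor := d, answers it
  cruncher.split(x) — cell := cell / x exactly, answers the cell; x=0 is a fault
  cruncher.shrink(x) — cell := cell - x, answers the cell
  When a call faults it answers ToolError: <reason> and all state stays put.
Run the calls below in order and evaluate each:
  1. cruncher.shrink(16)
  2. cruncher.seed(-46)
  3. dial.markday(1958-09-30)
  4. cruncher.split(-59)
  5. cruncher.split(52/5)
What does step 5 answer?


$ cruncher.shrink x='16'
= -16
$ cruncher.seed x='-46'
= -46
$ dial.markday d='1958-09-30'
= 1958-09-30
$ cruncher.split x='-59'
= 46/59
$ cruncher.split x='52/5'
= 115/1534

Answer: 115/1534


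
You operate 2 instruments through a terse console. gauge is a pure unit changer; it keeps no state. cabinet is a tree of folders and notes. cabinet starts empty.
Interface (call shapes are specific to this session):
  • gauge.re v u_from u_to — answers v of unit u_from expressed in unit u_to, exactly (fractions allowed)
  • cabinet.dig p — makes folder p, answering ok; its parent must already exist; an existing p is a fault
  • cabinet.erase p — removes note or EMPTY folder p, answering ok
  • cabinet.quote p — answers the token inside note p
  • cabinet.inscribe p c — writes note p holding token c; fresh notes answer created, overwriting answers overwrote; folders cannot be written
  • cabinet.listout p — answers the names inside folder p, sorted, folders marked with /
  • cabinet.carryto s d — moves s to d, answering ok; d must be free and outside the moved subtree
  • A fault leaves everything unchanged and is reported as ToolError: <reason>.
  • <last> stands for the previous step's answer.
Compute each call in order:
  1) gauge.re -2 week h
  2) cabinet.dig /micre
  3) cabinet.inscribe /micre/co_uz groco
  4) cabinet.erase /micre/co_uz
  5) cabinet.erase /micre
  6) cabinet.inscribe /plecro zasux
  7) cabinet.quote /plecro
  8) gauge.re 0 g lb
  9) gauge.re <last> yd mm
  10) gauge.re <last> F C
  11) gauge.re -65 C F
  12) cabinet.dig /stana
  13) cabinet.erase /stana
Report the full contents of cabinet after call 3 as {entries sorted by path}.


Answer: {micre/, micre/co_uz=groco}

Derivation:
Act: gauge.re[v: -2; u_from: week; u_to: h]
Obs: -336
Act: cabinet.dig[p: /micre]
Obs: ok
Act: cabinet.inscribe[p: /micre/co_uz; c: groco]
Obs: created
Act: cabinet.erase[p: /micre/co_uz]
Obs: ok
Act: cabinet.erase[p: /micre]
Obs: ok
Act: cabinet.inscribe[p: /plecro; c: zasux]
Obs: created
Act: cabinet.quote[p: /plecro]
Obs: zasux
Act: gauge.re[v: 0; u_from: g; u_to: lb]
Obs: 0
Act: gauge.re[v: <last>; u_from: yd; u_to: mm]
Obs: 0
Act: gauge.re[v: <last>; u_from: F; u_to: C]
Obs: -160/9
Act: gauge.re[v: -65; u_from: C; u_to: F]
Obs: -85
Act: cabinet.dig[p: /stana]
Obs: ok
Act: cabinet.erase[p: /stana]
Obs: ok


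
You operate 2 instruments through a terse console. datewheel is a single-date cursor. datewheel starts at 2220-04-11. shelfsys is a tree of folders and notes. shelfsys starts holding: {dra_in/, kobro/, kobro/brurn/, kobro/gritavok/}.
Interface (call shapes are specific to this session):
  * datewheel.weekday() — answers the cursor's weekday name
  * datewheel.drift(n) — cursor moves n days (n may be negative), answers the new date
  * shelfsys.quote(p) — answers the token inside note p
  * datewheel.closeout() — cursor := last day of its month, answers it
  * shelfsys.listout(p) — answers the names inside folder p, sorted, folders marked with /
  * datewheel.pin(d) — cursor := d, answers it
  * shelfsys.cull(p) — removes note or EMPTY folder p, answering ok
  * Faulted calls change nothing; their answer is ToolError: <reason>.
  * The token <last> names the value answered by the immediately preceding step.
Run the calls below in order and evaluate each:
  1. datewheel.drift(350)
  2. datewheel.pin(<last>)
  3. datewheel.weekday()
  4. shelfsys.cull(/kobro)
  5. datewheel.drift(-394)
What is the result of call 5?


Answer: 2220-02-27

Derivation:
CALL datewheel.drift[n→350]
RET  2221-03-27
CALL datewheel.pin[d→<last>]
RET  2221-03-27
CALL datewheel.weekday[]
RET  Tuesday
CALL shelfsys.cull[p→/kobro]
RET  ToolError: not empty
CALL datewheel.drift[n→-394]
RET  2220-02-27


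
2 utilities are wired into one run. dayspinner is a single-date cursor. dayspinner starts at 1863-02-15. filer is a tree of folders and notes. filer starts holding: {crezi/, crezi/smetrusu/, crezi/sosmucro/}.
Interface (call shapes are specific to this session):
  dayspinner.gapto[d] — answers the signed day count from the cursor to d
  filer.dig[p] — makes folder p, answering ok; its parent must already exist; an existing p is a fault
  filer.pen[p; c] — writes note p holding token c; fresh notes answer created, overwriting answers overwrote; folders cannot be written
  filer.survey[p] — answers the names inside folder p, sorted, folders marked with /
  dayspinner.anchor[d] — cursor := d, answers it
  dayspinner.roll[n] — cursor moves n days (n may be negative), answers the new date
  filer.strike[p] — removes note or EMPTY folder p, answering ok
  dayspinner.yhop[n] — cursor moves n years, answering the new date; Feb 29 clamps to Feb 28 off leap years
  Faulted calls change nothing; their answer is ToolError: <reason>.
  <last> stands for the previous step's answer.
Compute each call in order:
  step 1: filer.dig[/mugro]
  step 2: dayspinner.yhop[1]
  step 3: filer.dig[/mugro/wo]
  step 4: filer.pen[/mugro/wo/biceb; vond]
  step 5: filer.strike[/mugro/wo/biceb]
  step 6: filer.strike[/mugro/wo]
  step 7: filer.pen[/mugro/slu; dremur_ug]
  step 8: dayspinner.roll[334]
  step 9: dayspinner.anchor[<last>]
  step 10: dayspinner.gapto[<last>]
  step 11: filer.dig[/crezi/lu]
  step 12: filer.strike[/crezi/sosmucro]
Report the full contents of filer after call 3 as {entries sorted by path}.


Answer: {crezi/, crezi/smetrusu/, crezi/sosmucro/, mugro/, mugro/wo/}

Derivation:
I call filer.dig using p=/mugro, giving ok.
Invoking dayspinner.yhop using n=1, → 1864-02-15.
Now I run filer.dig using p=/mugro/wo, giving ok.
Now I run filer.pen using p=/mugro/wo/biceb, c=vond, and get created.
I try filer.strike using p=/mugro/wo/biceb: ok.
I try filer.strike using p=/mugro/wo, which returns ok.
I run filer.pen using p=/mugro/slu, c=dremur_ug, and observe created.
Invoking dayspinner.roll using n=334, giving 1865-01-14.
I call dayspinner.anchor using d=<last>, and get 1865-01-14.
Now I run dayspinner.gapto using d=<last>: 0.
I try filer.dig using p=/crezi/lu, — result: ok.
Calling filer.strike using p=/crezi/sosmucro, — result: ok.


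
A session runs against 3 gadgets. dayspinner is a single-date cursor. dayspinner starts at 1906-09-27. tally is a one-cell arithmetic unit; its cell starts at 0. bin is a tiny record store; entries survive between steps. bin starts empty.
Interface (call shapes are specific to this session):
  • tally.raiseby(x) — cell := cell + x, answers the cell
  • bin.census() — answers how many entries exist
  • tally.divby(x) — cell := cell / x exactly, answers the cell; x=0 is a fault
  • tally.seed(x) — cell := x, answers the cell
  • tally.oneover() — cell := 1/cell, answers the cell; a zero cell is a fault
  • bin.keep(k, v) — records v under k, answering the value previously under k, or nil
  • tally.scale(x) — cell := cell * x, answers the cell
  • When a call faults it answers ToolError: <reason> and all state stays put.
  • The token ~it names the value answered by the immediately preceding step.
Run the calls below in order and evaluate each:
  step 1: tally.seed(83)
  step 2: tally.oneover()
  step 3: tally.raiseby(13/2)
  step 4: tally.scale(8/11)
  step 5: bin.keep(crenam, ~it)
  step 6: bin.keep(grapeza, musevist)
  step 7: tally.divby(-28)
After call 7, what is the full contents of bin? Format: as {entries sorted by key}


Answer: {crenam=4324/913, grapeza=musevist}

Derivation:
Step: tally.seed[x='83']
Result: 83
Step: tally.oneover[]
Result: 1/83
Step: tally.raiseby[x='13/2']
Result: 1081/166
Step: tally.scale[x='8/11']
Result: 4324/913
Step: bin.keep[k='crenam'; v='~it']
Result: nil
Step: bin.keep[k='grapeza'; v='musevist']
Result: nil
Step: tally.divby[x='-28']
Result: -1081/6391
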